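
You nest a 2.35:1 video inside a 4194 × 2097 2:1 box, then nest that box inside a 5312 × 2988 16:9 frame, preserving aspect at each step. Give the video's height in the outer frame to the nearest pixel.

First fit — 2.35:1 into 4194×2097 spans the width: 4194.00 × 1784.68.
The 2:1 canvas is width-limited in 5312×2988, giving 5312.00 × 2656.00; scale factor 1.2666.
Applying the same ×1.2666: 1784.68 → 2260.43.

2260 px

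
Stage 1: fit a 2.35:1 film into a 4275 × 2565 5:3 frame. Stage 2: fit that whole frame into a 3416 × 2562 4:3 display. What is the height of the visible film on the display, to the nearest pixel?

2.35:1 in 4275×2565: fills the width, so the film is 4275.00 × 1819.15.
The 5:3 canvas is width-limited in 3416×2562, giving 3416.00 × 2049.60; scale factor 0.7991.
So the film's height is 1819.15 × 0.7991 ≈ 1453.62.

1454 px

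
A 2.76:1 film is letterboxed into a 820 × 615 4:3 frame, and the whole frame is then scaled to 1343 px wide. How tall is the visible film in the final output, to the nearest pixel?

At 820×615 the film is width-limited, so height = 820 / 2.760 ≈ 297.10 px.
Resizing to 1343 px wide multiplies everything by 1.6378: 297.10 → 486.59 px.

487 px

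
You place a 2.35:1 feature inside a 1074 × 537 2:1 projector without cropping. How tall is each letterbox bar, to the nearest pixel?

2.35:1 is wider than 2:1, so it spans the full width.
Content height = 1074 / 2.350 ≈ 457.02 px.
537 − 457.02 = 79.98 px of bars (39.99 each).

40 px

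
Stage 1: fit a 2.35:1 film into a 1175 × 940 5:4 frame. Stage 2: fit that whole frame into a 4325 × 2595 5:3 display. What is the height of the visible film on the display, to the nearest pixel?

Inside the 1175×940 canvas the film is width-limited at 1175.00 × 500.00.
5:4 in 4325×2595: fills the height, so the intermediate becomes 3243.75 × 2595.00 — a scale of ×2.7606.
So the film's height is 500.00 × 2.7606 ≈ 1380.32.

1380 px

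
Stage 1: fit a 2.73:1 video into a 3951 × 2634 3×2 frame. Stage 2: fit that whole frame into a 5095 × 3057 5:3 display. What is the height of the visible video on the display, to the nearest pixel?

Inside the 3951×2634 canvas the video is width-limited at 3951.00 × 1447.25.
The 3×2 canvas is height-limited in 5095×3057, giving 4585.50 × 3057.00; scale factor 1.1606.
So the video's height is 1447.25 × 1.1606 ≈ 1679.67.

1680 px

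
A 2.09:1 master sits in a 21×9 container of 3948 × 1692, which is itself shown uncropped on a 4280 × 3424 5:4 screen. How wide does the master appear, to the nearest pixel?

Inside the 3948×1692 canvas the master is height-limited at 3536.28 × 1692.00.
The 21×9 canvas is width-limited in 4280×3424, giving 4280.00 × 1834.29; scale factor 1.0841.
So the master's width is 3536.28 × 1.0841 ≈ 3833.66.

3834 px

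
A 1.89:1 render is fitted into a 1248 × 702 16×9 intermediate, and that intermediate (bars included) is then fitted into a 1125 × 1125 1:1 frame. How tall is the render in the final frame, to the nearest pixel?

First fit — 1.89:1 into 1248×702 spans the width: 1248.00 × 660.32.
16×9 in 1125×1125: fills the width, so the intermediate becomes 1125.00 × 632.81 — a scale of ×0.9014.
The render scales with it: height 660.32 × 0.9014 ≈ 595.24.

595 px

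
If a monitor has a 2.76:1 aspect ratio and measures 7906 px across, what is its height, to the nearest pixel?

2864 px

7906 / 2.760 = 2864.49.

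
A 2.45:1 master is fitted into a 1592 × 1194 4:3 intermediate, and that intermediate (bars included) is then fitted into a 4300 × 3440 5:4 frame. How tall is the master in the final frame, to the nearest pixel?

1755 px

2.45:1 in 1592×1194: fills the width, so the master is 1592.00 × 649.80.
4:3 in 4300×3440: fills the width, so the intermediate becomes 4300.00 × 3225.00 — a scale of ×2.7010.
Applying the same ×2.7010: 649.80 → 1755.10.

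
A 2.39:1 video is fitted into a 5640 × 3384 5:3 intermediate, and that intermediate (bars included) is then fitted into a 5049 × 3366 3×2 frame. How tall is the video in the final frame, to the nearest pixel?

Inside the 5640×3384 canvas the video is width-limited at 5640.00 × 2359.83.
5:3 in 5049×3366: fills the width, so the intermediate becomes 5049.00 × 3029.40 — a scale of ×0.8952.
The video scales with it: height 2359.83 × 0.8952 ≈ 2112.55.

2113 px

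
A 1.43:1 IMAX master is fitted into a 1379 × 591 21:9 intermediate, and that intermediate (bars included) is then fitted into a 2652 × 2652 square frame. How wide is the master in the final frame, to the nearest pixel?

First fit — 1.43:1 IMAX into 1379×591 spans the height: 845.13 × 591.00.
21:9 in 2652×2652: fills the width, so the intermediate becomes 2652.00 × 1136.57 — a scale of ×1.9231.
So the master's width is 845.13 × 1.9231 ≈ 1625.30.

1625 px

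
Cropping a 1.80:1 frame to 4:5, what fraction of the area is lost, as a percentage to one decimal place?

55.6%

4:5 is narrower than 1.80:1, so the crop keeps the full height and trims the width.
(0.800)/(1.800) ≈ 0.444 of the area survives, leaving 55.56% discarded.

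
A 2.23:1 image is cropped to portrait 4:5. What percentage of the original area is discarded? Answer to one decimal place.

64.1%

Going from 2.23:1 to portrait 4:5 means cutting width while keeping height.
Area ratio = (0.800)/(2.230) = 35.87%; the remaining 64.13% is cropped out.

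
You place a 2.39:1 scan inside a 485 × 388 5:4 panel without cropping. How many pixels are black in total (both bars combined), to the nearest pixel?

2.39:1 (2.390) > 5:4 (1.250), so the scan fills the width.
The scan is 485 / 2.390 ≈ 202.9289 px tall.
Black = 388 − 202.9289 = 185.0711 px.
Bar area = 185.0711 × 485 ≈ 89759 px.

89759 pixels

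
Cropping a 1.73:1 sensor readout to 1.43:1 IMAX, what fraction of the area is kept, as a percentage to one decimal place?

The height stays; only width is cut (since 1.43:1 IMAX is narrower than 1.73:1).
(1.430)/(1.730) ≈ 0.827 of the area survives.

82.7%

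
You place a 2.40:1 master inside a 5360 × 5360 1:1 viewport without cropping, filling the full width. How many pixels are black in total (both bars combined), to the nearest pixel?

16758933 pixels

The master is 5360 / 2.400 ≈ 2233.3333 px tall.
Leftover height: 5360 − 2233.3333 = 3126.6667 px.
Across the 5360-px span: 3126.6667 × 5360 ≈ 16758933 px.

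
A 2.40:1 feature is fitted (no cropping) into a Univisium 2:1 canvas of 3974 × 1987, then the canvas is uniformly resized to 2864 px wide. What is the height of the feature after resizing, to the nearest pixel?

1193 px

In the 3974×1987 frame the feature fills the width: height = 3974 / 2.400 ≈ 1655.83 px.
The frame scales by 2864/3974 = 0.7207; 1655.83 × 0.7207 ≈ 1193.33 px.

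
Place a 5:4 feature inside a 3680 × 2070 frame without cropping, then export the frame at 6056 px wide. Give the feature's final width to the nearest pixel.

In the 3680×2070 frame the feature fills the height: width = 2070 × 5/4 ≈ 2587.50 px.
The frame scales by 6056/3680 = 1.6457; 2587.50 × 1.6457 ≈ 4258.12 px.

4258 px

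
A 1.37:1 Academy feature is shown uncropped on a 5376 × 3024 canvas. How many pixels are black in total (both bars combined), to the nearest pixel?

3728955 pixels

1.37:1 Academy (1.370) < 16×9 (1.778), so the feature fills the height.
That makes the image 4142.8800 px wide (3024 × 1.370).
5376 − 4142.8800 = 1233.1200 px of bars.
Bar area = 1233.1200 × 3024 ≈ 3728955 px.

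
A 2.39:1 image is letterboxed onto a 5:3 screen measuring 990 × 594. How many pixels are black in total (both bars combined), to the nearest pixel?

Since 2.390 > 1.667, the image is width-limited.
That makes the image 414.2259 px tall (990 / 2.390).
594 − 414.2259 = 179.7741 px of bars.
Bar area = 179.7741 × 990 ≈ 177976 px.

177976 pixels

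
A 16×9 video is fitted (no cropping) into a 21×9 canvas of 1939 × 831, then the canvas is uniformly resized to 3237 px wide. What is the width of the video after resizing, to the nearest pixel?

In the 1939×831 frame the video fills the height: width = 831 × 16/9 ≈ 1477.33 px.
Scaling 1939 → 3237 is ×1.6694, so the width becomes 1477.33 × 1.6694 ≈ 2466.29 px.

2466 px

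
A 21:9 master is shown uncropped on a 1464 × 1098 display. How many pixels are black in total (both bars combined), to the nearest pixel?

688917 pixels

21:9 is wider than 4×3, so it spans the full width.
That makes the image 627.4286 px tall (1464 × 9/21).
Black = 1098 − 627.4286 = 470.5714 px.
Across the 1464-px span: 470.5714 × 1464 ≈ 688917 px.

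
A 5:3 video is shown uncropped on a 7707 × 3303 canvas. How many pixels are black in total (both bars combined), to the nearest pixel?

7273206 pixels

5:3 is narrower than 21×9, so it spans the full height.
Content width = 3303 × 5/3 ≈ 5505.0000 px.
Black = 7707 − 5505.0000 = 2202.0000 px.
That's 2202.0000 × 3303 ≈ 7273206 black pixels.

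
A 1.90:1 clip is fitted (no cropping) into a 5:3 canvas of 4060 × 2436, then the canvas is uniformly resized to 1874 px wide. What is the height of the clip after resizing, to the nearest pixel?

986 px

Fitted into 4060×2436, the clip spans the width; its height is 4060 / 1.900 ≈ 2136.84 px.
Resizing to 1874 px wide multiplies everything by 0.4616: 2136.84 → 986.32 px.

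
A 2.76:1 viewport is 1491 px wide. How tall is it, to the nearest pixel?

1491 / 2.760 = 540.22.

540 px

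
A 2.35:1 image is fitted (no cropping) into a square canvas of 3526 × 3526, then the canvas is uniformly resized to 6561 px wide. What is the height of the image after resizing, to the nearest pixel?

2792 px

At 3526×3526 the image is width-limited, so height = 3526 / 2.350 ≈ 1500.43 px.
The frame scales by 6561/3526 = 1.8607; 1500.43 × 1.8607 ≈ 2791.91 px.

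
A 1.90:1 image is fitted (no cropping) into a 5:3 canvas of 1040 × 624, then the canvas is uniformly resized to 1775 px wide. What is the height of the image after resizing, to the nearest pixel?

934 px

Fitted into 1040×624, the image spans the width; its height is 1040 / 1.900 ≈ 547.37 px.
The frame scales by 1775/1040 = 1.7067; 547.37 × 1.7067 ≈ 934.21 px.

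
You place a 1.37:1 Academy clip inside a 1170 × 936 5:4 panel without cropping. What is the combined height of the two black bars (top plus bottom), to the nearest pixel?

Since 1.370 > 1.250, the clip is width-limited.
Content height = 1170 / 1.370 ≈ 854.01 px.
936 − 854.01 = 81.99 px of bars.

82 px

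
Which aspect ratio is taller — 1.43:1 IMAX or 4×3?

1.43 and 4×3 = 1.333; 1.43 > 1.333. The smaller width-to-height ratio is the taller frame.

4×3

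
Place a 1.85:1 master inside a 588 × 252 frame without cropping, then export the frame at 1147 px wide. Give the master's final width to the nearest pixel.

At 588×252 the master is height-limited, so width = 252 × 1.850 ≈ 466.20 px.
Scaling 588 → 1147 is ×1.9507, so the width becomes 466.20 × 1.9507 ≈ 909.41 px.

909 px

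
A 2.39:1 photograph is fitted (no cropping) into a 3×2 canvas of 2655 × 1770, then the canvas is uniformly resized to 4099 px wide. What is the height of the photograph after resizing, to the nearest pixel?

1715 px

At 2655×1770 the photograph is width-limited, so height = 2655 / 2.390 ≈ 1110.88 px.
The frame scales by 4099/2655 = 1.5439; 1110.88 × 1.5439 ≈ 1715.06 px.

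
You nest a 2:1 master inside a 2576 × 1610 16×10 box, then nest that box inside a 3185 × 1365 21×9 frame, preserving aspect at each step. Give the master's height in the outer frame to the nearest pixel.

1092 px

Inside the 2576×1610 canvas the master is width-limited at 2576.00 × 1288.00.
The 16×10 canvas is height-limited in 3185×1365, giving 2184.00 × 1365.00; scale factor 0.8478.
So the master's height is 1288.00 × 0.8478 ≈ 1092.00.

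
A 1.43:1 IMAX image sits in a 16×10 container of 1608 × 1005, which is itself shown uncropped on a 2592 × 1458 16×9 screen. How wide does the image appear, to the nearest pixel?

1.43:1 IMAX in 1608×1005: fills the height, so the image is 1437.15 × 1005.00.
The 16×10 canvas is height-limited in 2592×1458, giving 2332.80 × 1458.00; scale factor 1.4507.
The image scales with it: width 1437.15 × 1.4507 ≈ 2084.94.

2085 px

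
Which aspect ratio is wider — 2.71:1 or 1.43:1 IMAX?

2.71:1

2.71 and 1.43; 2.71 > 1.43.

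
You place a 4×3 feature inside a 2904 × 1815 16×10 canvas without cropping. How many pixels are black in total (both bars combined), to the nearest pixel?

4×3 is narrower than 16×10, so it spans the full height.
The feature is 1815 × 4/3 ≈ 2420.0000 px wide.
Leftover width: 2904 − 2420.0000 = 484.0000 px.
Across the 1815-px span: 484.0000 × 1815 ≈ 878460 px.

878460 pixels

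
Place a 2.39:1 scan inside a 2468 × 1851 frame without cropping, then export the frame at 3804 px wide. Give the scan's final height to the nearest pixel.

1592 px

Fitted into 2468×1851, the scan spans the width; its height is 2468 / 2.390 ≈ 1032.64 px.
Resizing to 3804 px wide multiplies everything by 1.5413: 1032.64 → 1591.63 px.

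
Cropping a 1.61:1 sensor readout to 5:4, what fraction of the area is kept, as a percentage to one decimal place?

5:4 is narrower than 1.61:1, so the crop keeps the full height and trims the width.
Fraction kept = (1.250)/(1.610) ≈ 77.64%.

77.6%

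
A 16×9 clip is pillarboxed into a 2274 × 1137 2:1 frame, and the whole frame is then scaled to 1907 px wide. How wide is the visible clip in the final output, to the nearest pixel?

1695 px

At 2274×1137 the clip is height-limited, so width = 1137 × 16/9 ≈ 2021.33 px.
Resizing to 1907 px wide multiplies everything by 0.8386: 2021.33 → 1695.11 px.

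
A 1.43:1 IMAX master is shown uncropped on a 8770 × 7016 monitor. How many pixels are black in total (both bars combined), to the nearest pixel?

7745075 pixels

Since 1.430 > 1.250, the master is width-limited.
Content height = 8770 / 1.430 ≈ 6132.8671 px.
Black = 7016 − 6132.8671 = 883.1329 px.
Across the 8770-px span: 883.1329 × 8770 ≈ 7745075 px.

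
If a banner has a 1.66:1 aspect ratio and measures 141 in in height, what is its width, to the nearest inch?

Width = 141 × 1.660 = 234.06.

234 in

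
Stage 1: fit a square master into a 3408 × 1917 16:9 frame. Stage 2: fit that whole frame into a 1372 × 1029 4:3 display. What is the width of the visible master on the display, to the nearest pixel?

772 px

square in 3408×1917: fills the height, so the master is 1917.00 × 1917.00.
The 16:9 canvas is width-limited in 1372×1029, giving 1372.00 × 771.75; scale factor 0.4026.
So the master's width is 1917.00 × 0.4026 ≈ 771.75.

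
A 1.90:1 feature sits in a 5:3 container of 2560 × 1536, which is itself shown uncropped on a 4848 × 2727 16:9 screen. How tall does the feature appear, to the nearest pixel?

2392 px

First fit — 1.90:1 into 2560×1536 spans the width: 2560.00 × 1347.37.
Second fit — the 5:3 canvas into 4848×2727 spans the height: 4545.00 × 2727.00 (×1.7754 from 2560×1536).
The feature scales with it: height 1347.37 × 1.7754 ≈ 2392.11.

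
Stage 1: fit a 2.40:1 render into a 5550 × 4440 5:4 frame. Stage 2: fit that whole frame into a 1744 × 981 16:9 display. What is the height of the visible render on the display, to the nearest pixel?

Inside the 5550×4440 canvas the render is width-limited at 5550.00 × 2312.50.
5:4 in 1744×981: fills the height, so the intermediate becomes 1226.25 × 981.00 — a scale of ×0.2209.
So the render's height is 2312.50 × 0.2209 ≈ 510.94.

511 px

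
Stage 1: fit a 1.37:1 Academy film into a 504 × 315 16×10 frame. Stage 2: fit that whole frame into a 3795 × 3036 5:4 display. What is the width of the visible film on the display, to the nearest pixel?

First fit — 1.37:1 Academy into 504×315 spans the height: 431.55 × 315.00.
16×10 in 3795×3036: fills the width, so the intermediate becomes 3795.00 × 2371.88 — a scale of ×7.5298.
Applying the same ×7.5298: 431.55 → 3249.47.

3249 px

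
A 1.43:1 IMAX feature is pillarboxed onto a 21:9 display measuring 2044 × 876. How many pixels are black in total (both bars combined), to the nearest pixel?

693196 pixels

1.43:1 IMAX (1.430) < 21:9 (2.333), so the feature fills the height.
Content width = 876 × 1.430 ≈ 1252.6800 px.
Black = 2044 − 1252.6800 = 791.3200 px.
That's 791.3200 × 876 ≈ 693196 black pixels.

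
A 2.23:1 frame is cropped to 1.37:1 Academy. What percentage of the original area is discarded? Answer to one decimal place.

Going from 2.23:1 to 1.37:1 Academy means cutting width while keeping height.
Fraction kept = (1.370)/(2.230) ≈ 61.43%, so 38.57% is lost.

38.6%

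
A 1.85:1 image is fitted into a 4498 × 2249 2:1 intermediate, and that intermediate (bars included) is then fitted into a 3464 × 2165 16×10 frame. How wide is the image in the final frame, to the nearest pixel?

3204 px

Inside the 4498×2249 canvas the image is height-limited at 4160.65 × 2249.00.
Second fit — the 2:1 canvas into 3464×2165 spans the width: 3464.00 × 1732.00 (×0.7701 from 4498×2249).
Applying the same ×0.7701: 4160.65 → 3204.20.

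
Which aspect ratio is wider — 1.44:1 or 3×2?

1.44 and 3×2 = 1.5; 1.5 > 1.44.

3×2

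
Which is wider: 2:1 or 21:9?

2 and 21:9 = 2.333; 2.333 > 2.

21:9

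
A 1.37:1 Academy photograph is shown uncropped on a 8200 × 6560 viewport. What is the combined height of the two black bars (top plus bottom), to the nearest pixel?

575 px

1.37:1 Academy (1.370) > 5:4 (1.250), so the photograph fills the width.
That makes the image 5985.40 px tall (8200 / 1.370).
Black = 6560 − 5985.40 = 574.60 px.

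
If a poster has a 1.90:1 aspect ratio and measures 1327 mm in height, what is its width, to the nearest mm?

At 1.90:1, 1327 × 1.900 ≈ 2521.30.

2521 mm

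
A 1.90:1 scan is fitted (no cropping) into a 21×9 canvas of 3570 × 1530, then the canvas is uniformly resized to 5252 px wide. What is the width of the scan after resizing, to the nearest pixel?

4277 px

At 3570×1530 the scan is height-limited, so width = 1530 × 1.900 ≈ 2907.00 px.
Scaling 3570 → 5252 is ×1.4711, so the width becomes 2907.00 × 1.4711 ≈ 4276.63 px.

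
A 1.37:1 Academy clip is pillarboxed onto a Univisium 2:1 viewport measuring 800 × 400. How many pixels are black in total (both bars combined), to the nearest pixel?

Since 1.370 < 2.000, the clip is height-limited.
The clip is 400 × 1.370 ≈ 548.0000 px wide.
Leftover width: 800 − 548.0000 = 252.0000 px.
That's 252.0000 × 400 ≈ 100800 black pixels.

100800 pixels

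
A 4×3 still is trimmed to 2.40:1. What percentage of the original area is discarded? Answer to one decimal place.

44.4%

The width stays; only height is cut (since 2.40:1 is wider than 4×3).
(1.333)/(2.400) ≈ 0.556 of the area survives, leaving 44.44% discarded.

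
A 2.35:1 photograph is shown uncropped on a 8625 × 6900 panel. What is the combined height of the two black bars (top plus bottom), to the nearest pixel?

3230 px

2.35:1 is wider than 5:4, so it spans the full width.
That makes the image 3670.21 px tall (8625 / 2.350).
Leftover height: 6900 − 3670.21 = 3229.79 px.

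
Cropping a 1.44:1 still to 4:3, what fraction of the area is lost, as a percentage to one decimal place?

7.4%

The height stays; only width is cut (since 4:3 is narrower than 1.44:1).
Fraction kept = (1.333)/(1.440) ≈ 92.59%, so 7.41% is lost.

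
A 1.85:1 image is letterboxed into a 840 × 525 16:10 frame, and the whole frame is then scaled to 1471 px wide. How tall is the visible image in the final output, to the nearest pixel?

At 840×525 the image is width-limited, so height = 840 / 1.850 ≈ 454.05 px.
Scaling 840 → 1471 is ×1.7512, so the height becomes 454.05 × 1.7512 ≈ 795.14 px.

795 px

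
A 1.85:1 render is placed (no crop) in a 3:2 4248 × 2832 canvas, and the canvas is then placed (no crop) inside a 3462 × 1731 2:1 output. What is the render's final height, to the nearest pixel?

First fit — 1.85:1 into 4248×2832 spans the width: 4248.00 × 2296.22.
The 3:2 canvas is height-limited in 3462×1731, giving 2596.50 × 1731.00; scale factor 0.6112.
So the render's height is 2296.22 × 0.6112 ≈ 1403.51.

1404 px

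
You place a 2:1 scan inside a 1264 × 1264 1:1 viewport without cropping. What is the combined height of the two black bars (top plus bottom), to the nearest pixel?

632 px

2:1 is wider than 1:1, so it spans the full width.
That makes the image 632.00 px tall (1264 × 1/2).
1264 − 632.00 = 632.00 px of bars.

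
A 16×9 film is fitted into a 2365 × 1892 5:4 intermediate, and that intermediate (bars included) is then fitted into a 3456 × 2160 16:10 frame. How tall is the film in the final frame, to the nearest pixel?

First fit — 16×9 into 2365×1892 spans the width: 2365.00 × 1330.31.
The 5:4 canvas is height-limited in 3456×2160, giving 2700.00 × 2160.00; scale factor 1.1416.
Applying the same ×1.1416: 1330.31 → 1518.75.

1519 px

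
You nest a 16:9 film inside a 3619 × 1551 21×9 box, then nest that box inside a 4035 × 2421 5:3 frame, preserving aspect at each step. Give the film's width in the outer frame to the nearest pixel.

First fit — 16:9 into 3619×1551 spans the height: 2757.33 × 1551.00.
The 21×9 canvas is width-limited in 4035×2421, giving 4035.00 × 1729.29; scale factor 1.1149.
So the film's width is 2757.33 × 1.1149 ≈ 3074.29.

3074 px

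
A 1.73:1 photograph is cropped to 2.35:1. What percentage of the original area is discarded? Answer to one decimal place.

26.4%

Going from 1.73:1 to 2.35:1 means cutting height while keeping width.
Area ratio = (1.730)/(2.350) = 73.62%; the remaining 26.38% is cropped out.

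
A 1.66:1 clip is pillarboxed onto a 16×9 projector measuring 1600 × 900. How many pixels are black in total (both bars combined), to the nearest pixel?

95400 pixels

1.66:1 (1.660) < 16×9 (1.778), so the clip fills the height.
That makes the image 1494.0000 px wide (900 × 1.660).
Leftover width: 1600 − 1494.0000 = 106.0000 px.
That's 106.0000 × 900 ≈ 95400 black pixels.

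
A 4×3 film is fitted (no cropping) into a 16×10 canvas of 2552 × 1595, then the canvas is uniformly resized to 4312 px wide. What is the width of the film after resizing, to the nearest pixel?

3593 px

Fitted into 2552×1595, the film spans the height; its width is 1595 × 4/3 ≈ 2126.67 px.
Scaling 2552 → 4312 is ×1.6897, so the width becomes 2126.67 × 1.6897 ≈ 3593.33 px.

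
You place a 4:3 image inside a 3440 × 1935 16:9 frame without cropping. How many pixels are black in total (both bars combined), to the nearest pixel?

1664100 pixels

Since 1.333 < 1.778, the image is height-limited.
The image is 1935 × 4/3 ≈ 2580.0000 px wide.
Leftover width: 3440 − 2580.0000 = 860.0000 px.
Across the 1935-px span: 860.0000 × 1935 ≈ 1664100 px.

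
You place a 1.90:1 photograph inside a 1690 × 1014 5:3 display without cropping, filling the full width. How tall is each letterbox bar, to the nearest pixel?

Content height = 1690 / 1.900 ≈ 889.47 px.
Leftover height: 1014 − 889.47 = 124.53 px → 62.26 each side.

62 px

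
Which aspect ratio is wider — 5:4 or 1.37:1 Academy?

1.37:1 Academy

5:4 = 1.25 and 1.37; 1.37 > 1.25.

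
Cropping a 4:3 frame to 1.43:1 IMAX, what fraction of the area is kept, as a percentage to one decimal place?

Going from 4:3 to 1.43:1 IMAX means cutting height while keeping width.
Fraction kept = (1.333)/(1.430) ≈ 93.24%.

93.2%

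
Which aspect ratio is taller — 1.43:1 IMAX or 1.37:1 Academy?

1.43 and 1.37; 1.43 > 1.37. The smaller width-to-height ratio is the taller frame.

1.37:1 Academy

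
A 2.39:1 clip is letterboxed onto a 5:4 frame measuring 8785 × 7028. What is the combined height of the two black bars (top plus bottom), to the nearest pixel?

3352 px

2.39:1 (2.390) > 5:4 (1.250), so the clip fills the width.
The clip is 8785 / 2.390 ≈ 3675.73 px tall.
Black = 7028 − 3675.73 = 3352.27 px.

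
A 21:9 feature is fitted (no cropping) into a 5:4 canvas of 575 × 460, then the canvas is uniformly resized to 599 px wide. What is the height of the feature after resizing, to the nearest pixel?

257 px

Fitted into 575×460, the feature spans the width; its height is 575 × 9/21 ≈ 246.43 px.
Resizing to 599 px wide multiplies everything by 1.0417: 246.43 → 256.71 px.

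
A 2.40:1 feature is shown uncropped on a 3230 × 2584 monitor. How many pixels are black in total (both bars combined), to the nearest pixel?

3999278 pixels

2.40:1 is wider than 5:4, so it spans the full width.
Content height = 3230 / 2.400 ≈ 1345.8333 px.
Leftover height: 2584 − 1345.8333 = 1238.1667 px.
Bar area = 1238.1667 × 3230 ≈ 3999278 px.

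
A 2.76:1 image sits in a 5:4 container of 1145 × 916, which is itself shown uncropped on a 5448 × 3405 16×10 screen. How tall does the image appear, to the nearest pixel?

1542 px

Inside the 1145×916 canvas the image is width-limited at 1145.00 × 414.86.
The 5:4 canvas is height-limited in 5448×3405, giving 4256.25 × 3405.00; scale factor 3.7172.
So the image's height is 414.86 × 3.7172 ≈ 1542.12.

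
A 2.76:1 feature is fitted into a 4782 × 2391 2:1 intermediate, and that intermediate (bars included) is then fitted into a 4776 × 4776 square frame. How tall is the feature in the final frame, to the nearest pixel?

1730 px

Inside the 4782×2391 canvas the feature is width-limited at 4782.00 × 1732.61.
Second fit — the 2:1 canvas into 4776×4776 spans the width: 4776.00 × 2388.00 (×0.9987 from 4782×2391).
The feature scales with it: height 1732.61 × 0.9987 ≈ 1730.43.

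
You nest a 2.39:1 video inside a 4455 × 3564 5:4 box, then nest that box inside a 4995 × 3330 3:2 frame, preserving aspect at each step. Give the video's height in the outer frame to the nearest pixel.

1742 px

Inside the 4455×3564 canvas the video is width-limited at 4455.00 × 1864.02.
The 5:4 canvas is height-limited in 4995×3330, giving 4162.50 × 3330.00; scale factor 0.9343.
Applying the same ×0.9343: 1864.02 → 1741.63.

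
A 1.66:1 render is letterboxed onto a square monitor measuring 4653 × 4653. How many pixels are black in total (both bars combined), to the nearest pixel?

Since 1.660 > 1.000, the render is width-limited.
The render is 4653 / 1.660 ≈ 2803.0120 px tall.
4653 − 2803.0120 = 1849.9880 px of bars.
Across the 4653-px span: 1849.9880 × 4653 ≈ 8607994 px.

8607994 pixels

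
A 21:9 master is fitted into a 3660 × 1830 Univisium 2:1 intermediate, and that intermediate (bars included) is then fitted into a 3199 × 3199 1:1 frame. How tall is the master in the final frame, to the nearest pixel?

1371 px

Inside the 3660×1830 canvas the master is width-limited at 3660.00 × 1568.57.
Second fit — the Univisium 2:1 canvas into 3199×3199 spans the width: 3199.00 × 1599.50 (×0.8740 from 3660×1830).
Applying the same ×0.8740: 1568.57 → 1371.00.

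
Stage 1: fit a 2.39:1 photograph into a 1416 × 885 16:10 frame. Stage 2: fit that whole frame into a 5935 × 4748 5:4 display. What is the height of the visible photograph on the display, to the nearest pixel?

2483 px

Inside the 1416×885 canvas the photograph is width-limited at 1416.00 × 592.47.
Second fit — the 16:10 canvas into 5935×4748 spans the width: 5935.00 × 3709.38 (×4.1914 from 1416×885).
So the photograph's height is 592.47 × 4.1914 ≈ 2483.26.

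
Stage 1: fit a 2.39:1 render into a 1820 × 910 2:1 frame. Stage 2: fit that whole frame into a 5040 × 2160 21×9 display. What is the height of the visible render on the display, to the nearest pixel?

1808 px

Inside the 1820×910 canvas the render is width-limited at 1820.00 × 761.51.
Second fit — the 2:1 canvas into 5040×2160 spans the height: 4320.00 × 2160.00 (×2.3736 from 1820×910).
The render scales with it: height 761.51 × 2.3736 ≈ 1807.53.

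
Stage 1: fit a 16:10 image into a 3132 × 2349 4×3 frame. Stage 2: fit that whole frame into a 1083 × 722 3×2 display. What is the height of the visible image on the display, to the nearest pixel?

16:10 in 3132×2349: fills the width, so the image is 3132.00 × 1957.50.
Second fit — the 4×3 canvas into 1083×722 spans the height: 962.67 × 722.00 (×0.3074 from 3132×2349).
So the image's height is 1957.50 × 0.3074 ≈ 601.67.

602 px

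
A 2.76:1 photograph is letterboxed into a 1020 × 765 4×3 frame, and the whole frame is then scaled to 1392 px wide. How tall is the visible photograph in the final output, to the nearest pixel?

504 px

At 1020×765 the photograph is width-limited, so height = 1020 / 2.760 ≈ 369.57 px.
Resizing to 1392 px wide multiplies everything by 1.3647: 369.57 → 504.35 px.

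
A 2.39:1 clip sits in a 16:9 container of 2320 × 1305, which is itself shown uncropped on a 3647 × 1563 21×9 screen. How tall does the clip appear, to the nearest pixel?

First fit — 2.39:1 into 2320×1305 spans the width: 2320.00 × 970.71.
The 16:9 canvas is height-limited in 3647×1563, giving 2778.67 × 1563.00; scale factor 1.1977.
Applying the same ×1.1977: 970.71 → 1162.62.

1163 px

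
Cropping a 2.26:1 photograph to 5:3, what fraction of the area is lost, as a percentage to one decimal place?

The height stays; only width is cut (since 5:3 is narrower than 2.26:1).
(1.667)/(2.260) ≈ 0.737 of the area survives, leaving 26.25% discarded.

26.3%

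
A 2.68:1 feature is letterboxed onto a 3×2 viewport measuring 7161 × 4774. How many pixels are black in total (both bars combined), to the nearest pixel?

15052315 pixels

2.68:1 is wider than 3×2, so it spans the full width.
The feature is 7161 / 2.680 ≈ 2672.0149 px tall.
Leftover height: 4774 − 2672.0149 = 2101.9851 px.
Bar area = 2101.9851 × 7161 ≈ 15052315 px.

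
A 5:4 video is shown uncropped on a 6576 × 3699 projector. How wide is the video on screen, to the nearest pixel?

4624 px

5:4 is narrower than 16×9, so it spans the full height.
That makes the image 4623.75 px wide (3699 × 5/4).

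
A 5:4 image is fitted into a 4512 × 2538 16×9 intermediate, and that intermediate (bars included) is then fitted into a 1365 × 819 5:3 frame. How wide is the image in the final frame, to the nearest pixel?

960 px

Inside the 4512×2538 canvas the image is height-limited at 3172.50 × 2538.00.
The 16×9 canvas is width-limited in 1365×819, giving 1365.00 × 767.81; scale factor 0.3025.
So the image's width is 3172.50 × 0.3025 ≈ 959.77.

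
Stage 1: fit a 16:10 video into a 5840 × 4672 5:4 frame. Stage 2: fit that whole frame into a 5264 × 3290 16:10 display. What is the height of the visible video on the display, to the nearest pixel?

2570 px

16:10 in 5840×4672: fills the width, so the video is 5840.00 × 3650.00.
Second fit — the 5:4 canvas into 5264×3290 spans the height: 4112.50 × 3290.00 (×0.7042 from 5840×4672).
Applying the same ×0.7042: 3650.00 → 2570.31.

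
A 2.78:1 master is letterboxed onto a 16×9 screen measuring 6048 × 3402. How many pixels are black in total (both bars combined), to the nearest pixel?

2.78:1 (2.780) > 16×9 (1.778), so the master fills the width.
That makes the image 2175.5396 px tall (6048 / 2.780).
3402 − 2175.5396 = 1226.4604 px of bars.
Across the 6048-px span: 1226.4604 × 6048 ≈ 7417633 px.

7417633 pixels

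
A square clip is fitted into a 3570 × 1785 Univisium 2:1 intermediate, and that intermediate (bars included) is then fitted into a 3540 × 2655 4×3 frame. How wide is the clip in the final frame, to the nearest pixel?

First fit — square into 3570×1785 spans the height: 1785.00 × 1785.00.
Second fit — the Univisium 2:1 canvas into 3540×2655 spans the width: 3540.00 × 1770.00 (×0.9916 from 3570×1785).
The clip scales with it: width 1785.00 × 0.9916 ≈ 1770.00.

1770 px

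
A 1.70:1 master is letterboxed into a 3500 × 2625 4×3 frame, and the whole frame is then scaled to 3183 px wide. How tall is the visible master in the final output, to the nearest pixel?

Fitted into 3500×2625, the master spans the width; its height is 3500 / 1.700 ≈ 2058.82 px.
Resizing to 3183 px wide multiplies everything by 0.9094: 2058.82 → 1872.35 px.

1872 px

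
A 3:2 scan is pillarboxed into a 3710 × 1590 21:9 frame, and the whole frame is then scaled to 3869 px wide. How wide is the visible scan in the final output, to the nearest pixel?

Fitted into 3710×1590, the scan spans the height; its width is 1590 × 3/2 ≈ 2385.00 px.
Resizing to 3869 px wide multiplies everything by 1.0429: 2385.00 → 2487.21 px.

2487 px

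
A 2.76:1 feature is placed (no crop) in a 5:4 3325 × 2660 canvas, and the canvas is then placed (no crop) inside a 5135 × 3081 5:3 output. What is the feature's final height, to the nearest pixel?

Inside the 3325×2660 canvas the feature is width-limited at 3325.00 × 1204.71.
The 5:4 canvas is height-limited in 5135×3081, giving 3851.25 × 3081.00; scale factor 1.1583.
Applying the same ×1.1583: 1204.71 → 1395.38.

1395 px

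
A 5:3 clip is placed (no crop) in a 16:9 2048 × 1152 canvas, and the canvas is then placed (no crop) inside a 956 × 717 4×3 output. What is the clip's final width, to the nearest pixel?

896 px

5:3 in 2048×1152: fills the height, so the clip is 1920.00 × 1152.00.
16:9 in 956×717: fills the width, so the intermediate becomes 956.00 × 537.75 — a scale of ×0.4668.
So the clip's width is 1920.00 × 0.4668 ≈ 896.25.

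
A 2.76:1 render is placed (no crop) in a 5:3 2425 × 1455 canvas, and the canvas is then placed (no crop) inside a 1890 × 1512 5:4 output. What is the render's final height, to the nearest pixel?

685 px

2.76:1 in 2425×1455: fills the width, so the render is 2425.00 × 878.62.
5:3 in 1890×1512: fills the width, so the intermediate becomes 1890.00 × 1134.00 — a scale of ×0.7794.
So the render's height is 878.62 × 0.7794 ≈ 684.78.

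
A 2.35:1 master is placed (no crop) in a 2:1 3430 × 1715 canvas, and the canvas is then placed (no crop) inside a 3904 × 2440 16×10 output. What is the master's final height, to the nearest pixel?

First fit — 2.35:1 into 3430×1715 spans the width: 3430.00 × 1459.57.
Second fit — the 2:1 canvas into 3904×2440 spans the width: 3904.00 × 1952.00 (×1.1382 from 3430×1715).
So the master's height is 1459.57 × 1.1382 ≈ 1661.28.

1661 px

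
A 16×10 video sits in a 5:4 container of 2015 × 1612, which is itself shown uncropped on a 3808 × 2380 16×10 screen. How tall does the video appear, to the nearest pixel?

First fit — 16×10 into 2015×1612 spans the width: 2015.00 × 1259.38.
Second fit — the 5:4 canvas into 3808×2380 spans the height: 2975.00 × 2380.00 (×1.4764 from 2015×1612).
So the video's height is 1259.38 × 1.4764 ≈ 1859.38.

1859 px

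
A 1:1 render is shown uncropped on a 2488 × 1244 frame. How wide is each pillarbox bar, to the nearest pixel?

1:1 is narrower than Univisium 2:1, so it spans the full height.
The render is 1244 × 1/1 ≈ 1244.00 px wide.
Leftover width: 2488 − 1244.00 = 1244.00 px → 622.00 each side.

622 px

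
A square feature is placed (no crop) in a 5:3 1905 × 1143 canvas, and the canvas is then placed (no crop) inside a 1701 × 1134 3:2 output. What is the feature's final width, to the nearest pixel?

First fit — square into 1905×1143 spans the height: 1143.00 × 1143.00.
The 5:3 canvas is width-limited in 1701×1134, giving 1701.00 × 1020.60; scale factor 0.8929.
Applying the same ×0.8929: 1143.00 → 1020.60.

1021 px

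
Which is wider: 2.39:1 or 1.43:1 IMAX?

2.39 and 1.43; 2.39 > 1.43.

2.39:1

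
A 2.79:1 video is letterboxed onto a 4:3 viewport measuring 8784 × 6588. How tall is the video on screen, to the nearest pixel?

2.79:1 (2.790) > 4:3 (1.333), so the video fills the width.
That makes the image 3148.39 px tall (8784 / 2.790).

3148 px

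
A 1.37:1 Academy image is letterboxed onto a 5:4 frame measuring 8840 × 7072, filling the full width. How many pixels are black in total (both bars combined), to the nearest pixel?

Content height = 8840 / 1.370 ≈ 6452.5547 px.
Black = 7072 − 6452.5547 = 619.4453 px.
That's 619.4453 × 8840 ≈ 5475896 black pixels.

5475896 pixels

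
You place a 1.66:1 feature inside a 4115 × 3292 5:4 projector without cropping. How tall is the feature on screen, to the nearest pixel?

2479 px

1.66:1 is wider than 5:4, so it spans the full width.
Content height = 4115 / 1.660 ≈ 2478.92 px.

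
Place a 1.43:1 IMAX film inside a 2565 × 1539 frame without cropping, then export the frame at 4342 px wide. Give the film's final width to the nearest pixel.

3725 px

At 2565×1539 the film is height-limited, so width = 1539 × 1.430 ≈ 2200.77 px.
The frame scales by 4342/2565 = 1.6928; 2200.77 × 1.6928 ≈ 3725.44 px.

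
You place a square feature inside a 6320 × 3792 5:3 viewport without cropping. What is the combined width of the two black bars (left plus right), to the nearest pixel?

square (1.000) < 5:3 (1.667), so the feature fills the height.
That makes the image 3792.00 px wide (3792 × 1/1).
6320 − 3792.00 = 2528.00 px of bars.

2528 px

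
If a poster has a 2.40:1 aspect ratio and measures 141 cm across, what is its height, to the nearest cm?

Height = 141 / 2.400 = 58.75.

59 cm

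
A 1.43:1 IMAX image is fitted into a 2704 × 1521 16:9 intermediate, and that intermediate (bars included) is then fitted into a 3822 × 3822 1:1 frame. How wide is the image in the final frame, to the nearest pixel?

3074 px

Inside the 2704×1521 canvas the image is height-limited at 2175.03 × 1521.00.
16:9 in 3822×3822: fills the width, so the intermediate becomes 3822.00 × 2149.88 — a scale of ×1.4135.
Applying the same ×1.4135: 2175.03 → 3074.32.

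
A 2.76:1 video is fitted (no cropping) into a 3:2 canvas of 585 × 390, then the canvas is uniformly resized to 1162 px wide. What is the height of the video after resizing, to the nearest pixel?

At 585×390 the video is width-limited, so height = 585 / 2.760 ≈ 211.96 px.
Resizing to 1162 px wide multiplies everything by 1.9863: 211.96 → 421.01 px.

421 px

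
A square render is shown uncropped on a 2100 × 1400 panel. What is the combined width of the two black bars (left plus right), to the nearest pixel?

700 px

square is narrower than 3×2, so it spans the full height.
The render is 1400 × 1/1 ≈ 1400.00 px wide.
Black = 2100 − 1400.00 = 700.00 px.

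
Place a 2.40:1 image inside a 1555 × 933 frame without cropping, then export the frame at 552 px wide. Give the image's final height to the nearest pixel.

230 px

In the 1555×933 frame the image fills the width: height = 1555 / 2.400 ≈ 647.92 px.
Scaling 1555 → 552 is ×0.3550, so the height becomes 647.92 × 0.3550 ≈ 230.00 px.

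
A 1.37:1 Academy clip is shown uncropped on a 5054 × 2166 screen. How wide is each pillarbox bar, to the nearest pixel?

1043 px

Since 1.370 < 2.333, the clip is height-limited.
That makes the image 2967.42 px wide (2166 × 1.370).
5054 − 2967.42 = 2086.58 px of bars (1043.29 each).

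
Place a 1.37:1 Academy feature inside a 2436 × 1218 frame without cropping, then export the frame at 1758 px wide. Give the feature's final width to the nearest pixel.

1204 px

At 2436×1218 the feature is height-limited, so width = 1218 × 1.370 ≈ 1668.66 px.
Scaling 2436 → 1758 is ×0.7217, so the width becomes 1668.66 × 0.7217 ≈ 1204.23 px.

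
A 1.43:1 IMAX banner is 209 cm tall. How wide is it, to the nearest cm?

At 1.43:1 IMAX, 209 × 1.430 ≈ 298.87.

299 cm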